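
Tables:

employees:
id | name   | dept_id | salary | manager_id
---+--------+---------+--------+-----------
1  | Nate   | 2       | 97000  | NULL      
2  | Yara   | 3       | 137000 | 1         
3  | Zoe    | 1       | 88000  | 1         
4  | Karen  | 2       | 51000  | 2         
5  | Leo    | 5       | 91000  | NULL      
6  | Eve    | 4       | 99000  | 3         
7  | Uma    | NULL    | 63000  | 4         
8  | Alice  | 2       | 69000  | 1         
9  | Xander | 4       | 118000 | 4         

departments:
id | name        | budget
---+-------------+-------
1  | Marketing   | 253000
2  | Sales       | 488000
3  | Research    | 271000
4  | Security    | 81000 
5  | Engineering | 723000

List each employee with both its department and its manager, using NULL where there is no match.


Two LEFT JOINs from the same base table employees: one to departments via dept_id, one to employees itself via manager_id. Both are LEFT so every employee is preserved.
Match against departments:
  - employee 1 (Nate): dept_id=2 -> matches Sales
  - employee 2 (Yara): dept_id=3 -> matches Research
  - employee 3 (Zoe): dept_id=1 -> matches Marketing
  - employee 4 (Karen): dept_id=2 -> matches Sales
  - employee 5 (Leo): dept_id=5 -> matches Engineering
  - employee 6 (Eve): dept_id=4 -> matches Security
  - employee 7 (Uma): dept_id=NULL, no match -> kept with NULL
  - employee 8 (Alice): dept_id=2 -> matches Sales
  - employee 9 (Xander): dept_id=4 -> matches Security
Match against employees (self):
  - employee 1 (Nate): manager_id=NULL -> NULL
  - employee 2 (Yara): manager_id=1 -> Nate
  - employee 3 (Zoe): manager_id=1 -> Nate
  - employee 4 (Karen): manager_id=2 -> Yara
  - employee 5 (Leo): manager_id=NULL -> NULL
  - employee 6 (Eve): manager_id=3 -> Zoe
  - employee 7 (Uma): manager_id=4 -> Karen
  - employee 8 (Alice): manager_id=1 -> Nate
  - employee 9 (Xander): manager_id=4 -> Karen

SQL:
SELECT a.name, b.name AS department, c.name AS manager
FROM employees a
LEFT JOIN departments b ON a.dept_id = b.id
LEFT JOIN employees c ON a.manager_id = c.id

Result:
name   | department  | manager
-------+-------------+--------
Nate   | Sales       | NULL   
Yara   | Research    | Nate   
Zoe    | Marketing   | Nate   
Karen  | Sales       | Yara   
Leo    | Engineering | NULL   
Eve    | Security    | Zoe    
Uma    | NULL        | Karen  
Alice  | Sales       | Nate   
Xander | Security    | Karen  


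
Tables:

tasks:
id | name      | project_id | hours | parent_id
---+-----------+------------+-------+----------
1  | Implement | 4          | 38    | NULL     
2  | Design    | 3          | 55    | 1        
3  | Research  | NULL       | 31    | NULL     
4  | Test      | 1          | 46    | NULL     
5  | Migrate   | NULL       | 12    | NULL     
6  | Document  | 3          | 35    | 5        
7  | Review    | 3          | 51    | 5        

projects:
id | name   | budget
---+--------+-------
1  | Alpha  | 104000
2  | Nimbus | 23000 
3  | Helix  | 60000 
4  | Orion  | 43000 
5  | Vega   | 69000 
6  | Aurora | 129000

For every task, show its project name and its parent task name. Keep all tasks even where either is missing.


Two LEFT JOINs from the same base table tasks: one to projects via project_id, one to tasks itself via parent_id. Both are LEFT so every task is preserved.
Match against projects:
  - task 1 (Implement): project_id=4 -> matches Orion
  - task 2 (Design): project_id=3 -> matches Helix
  - task 3 (Research): project_id=NULL, no match -> kept with NULL
  - task 4 (Test): project_id=1 -> matches Alpha
  - task 5 (Migrate): project_id=NULL, no match -> kept with NULL
  - task 6 (Document): project_id=3 -> matches Helix
  - task 7 (Review): project_id=3 -> matches Helix
Match against tasks (self):
  - task 1 (Implement): parent_id=NULL -> NULL
  - task 2 (Design): parent_id=1 -> Implement
  - task 3 (Research): parent_id=NULL -> NULL
  - task 4 (Test): parent_id=NULL -> NULL
  - task 5 (Migrate): parent_id=NULL -> NULL
  - task 6 (Document): parent_id=5 -> Migrate
  - task 7 (Review): parent_id=5 -> Migrate

SQL:
SELECT a.name, b.name AS project, c.name AS parent
FROM tasks a
LEFT JOIN projects b ON a.project_id = b.id
LEFT JOIN tasks c ON a.parent_id = c.id

Result:
name      | project | parent   
----------+---------+----------
Implement | Orion   | NULL     
Design    | Helix   | Implement
Research  | NULL    | NULL     
Test      | Alpha   | NULL     
Migrate   | NULL    | NULL     
Document  | Helix   | Migrate  
Review    | Helix   | Migrate  


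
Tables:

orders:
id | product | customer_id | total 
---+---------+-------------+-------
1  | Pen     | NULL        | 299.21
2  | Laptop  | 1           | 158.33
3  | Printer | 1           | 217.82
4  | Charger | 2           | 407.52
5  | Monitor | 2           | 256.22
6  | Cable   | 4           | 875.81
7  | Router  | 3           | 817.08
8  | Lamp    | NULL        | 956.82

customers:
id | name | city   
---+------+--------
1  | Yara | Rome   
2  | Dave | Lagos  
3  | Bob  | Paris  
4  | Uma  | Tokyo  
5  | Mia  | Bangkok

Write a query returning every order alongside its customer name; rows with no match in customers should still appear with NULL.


LEFT JOIN keeps every row from orders (the left table); where customer_id has no match in customers, the customer columns become NULL. Walk through each order:
  - order 1 (Pen): customer_id=NULL, no match -> kept with NULL
  - order 2 (Laptop): customer_id=1 -> matches Yara
  - order 3 (Printer): customer_id=1 -> matches Yara
  - order 4 (Charger): customer_id=2 -> matches Dave
  - order 5 (Monitor): customer_id=2 -> matches Dave
  - order 6 (Cable): customer_id=4 -> matches Uma
  - order 7 (Router): customer_id=3 -> matches Bob
  - order 8 (Lamp): customer_id=NULL, no match -> kept with NULL
All 8 rows appear; 2 have NULL customer.

SQL:
SELECT a.product, b.name AS customer
FROM orders a
LEFT JOIN customers b ON a.customer_id = b.id

Result:
product | customer
--------+---------
Pen     | NULL    
Laptop  | Yara    
Printer | Yara    
Charger | Dave    
Monitor | Dave    
Cable   | Uma     
Router  | Bob     
Lamp    | NULL    


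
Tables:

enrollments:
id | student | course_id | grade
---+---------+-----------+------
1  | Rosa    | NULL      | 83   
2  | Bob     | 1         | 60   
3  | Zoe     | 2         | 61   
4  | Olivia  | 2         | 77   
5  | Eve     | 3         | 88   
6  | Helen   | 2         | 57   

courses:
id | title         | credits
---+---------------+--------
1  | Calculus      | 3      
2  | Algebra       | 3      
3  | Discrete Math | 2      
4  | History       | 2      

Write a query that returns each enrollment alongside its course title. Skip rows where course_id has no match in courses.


INNER JOIN keeps only enrollments rows whose course_id matches an id in courses. Walk through each enrollment:
  - enrollment 1 (Rosa): course_id=NULL, no match -> dropped
  - enrollment 2 (Bob): course_id=1 -> matches Calculus
  - enrollment 3 (Zoe): course_id=2 -> matches Algebra
  - enrollment 4 (Olivia): course_id=2 -> matches Algebra
  - enrollment 5 (Eve): course_id=3 -> matches Discrete Math
  - enrollment 6 (Helen): course_id=2 -> matches Algebra
So 1 of 6 rows is dropped.

SQL:
SELECT a.student, b.title AS course
FROM enrollments a
INNER JOIN courses b ON a.course_id = b.id

Result:
student | course       
--------+--------------
Bob     | Calculus     
Zoe     | Algebra      
Olivia  | Algebra      
Eve     | Discrete Math
Helen   | Algebra      


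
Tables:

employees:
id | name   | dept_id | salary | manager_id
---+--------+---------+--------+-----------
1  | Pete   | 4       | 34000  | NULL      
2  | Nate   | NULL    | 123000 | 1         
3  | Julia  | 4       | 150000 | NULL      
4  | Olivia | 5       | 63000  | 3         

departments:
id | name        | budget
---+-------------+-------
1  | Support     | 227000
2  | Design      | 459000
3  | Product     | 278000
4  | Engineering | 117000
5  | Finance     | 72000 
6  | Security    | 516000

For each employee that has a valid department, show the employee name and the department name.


INNER JOIN keeps only employees rows whose dept_id matches an id in departments. Walk through each employee:
  - employee 1 (Pete): dept_id=4 -> matches Engineering
  - employee 2 (Nate): dept_id=NULL, no match -> dropped
  - employee 3 (Julia): dept_id=4 -> matches Engineering
  - employee 4 (Olivia): dept_id=5 -> matches Finance
So 1 of 4 rows is dropped.

SQL:
SELECT a.name, b.name AS department
FROM employees a
INNER JOIN departments b ON a.dept_id = b.id

Result:
name   | department 
-------+------------
Pete   | Engineering
Julia  | Engineering
Olivia | Finance    


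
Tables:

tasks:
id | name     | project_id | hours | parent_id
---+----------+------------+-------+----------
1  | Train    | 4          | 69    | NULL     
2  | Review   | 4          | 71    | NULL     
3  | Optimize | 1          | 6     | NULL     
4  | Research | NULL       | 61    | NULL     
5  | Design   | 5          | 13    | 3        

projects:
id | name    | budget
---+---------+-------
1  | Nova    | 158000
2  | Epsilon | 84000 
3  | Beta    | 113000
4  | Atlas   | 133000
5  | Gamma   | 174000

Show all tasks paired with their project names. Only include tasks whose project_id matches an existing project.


INNER JOIN keeps only tasks rows whose project_id matches an id in projects. Walk through each task:
  - task 1 (Train): project_id=4 -> matches Atlas
  - task 2 (Review): project_id=4 -> matches Atlas
  - task 3 (Optimize): project_id=1 -> matches Nova
  - task 4 (Research): project_id=NULL, no match -> dropped
  - task 5 (Design): project_id=5 -> matches Gamma
So 1 of 5 rows is dropped.

SQL:
SELECT a.name, b.name AS project
FROM tasks a
INNER JOIN projects b ON a.project_id = b.id

Result:
name     | project
---------+--------
Train    | Atlas  
Review   | Atlas  
Optimize | Nova   
Design   | Gamma  


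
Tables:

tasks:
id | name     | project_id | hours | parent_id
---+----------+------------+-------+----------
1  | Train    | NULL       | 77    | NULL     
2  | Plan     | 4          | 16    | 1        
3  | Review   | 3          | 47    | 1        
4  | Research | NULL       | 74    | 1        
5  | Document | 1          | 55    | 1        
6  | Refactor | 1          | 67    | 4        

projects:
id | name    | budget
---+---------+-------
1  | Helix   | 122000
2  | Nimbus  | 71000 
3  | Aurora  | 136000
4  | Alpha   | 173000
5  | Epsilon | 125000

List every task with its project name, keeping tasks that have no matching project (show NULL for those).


LEFT JOIN keeps every row from tasks (the left table); where project_id has no match in projects, the project columns become NULL. Walk through each task:
  - task 1 (Train): project_id=NULL, no match -> kept with NULL
  - task 2 (Plan): project_id=4 -> matches Alpha
  - task 3 (Review): project_id=3 -> matches Aurora
  - task 4 (Research): project_id=NULL, no match -> kept with NULL
  - task 5 (Document): project_id=1 -> matches Helix
  - task 6 (Refactor): project_id=1 -> matches Helix
All 6 rows appear; 2 have NULL project.

SQL:
SELECT a.name, b.name AS project
FROM tasks a
LEFT JOIN projects b ON a.project_id = b.id

Result:
name     | project
---------+--------
Train    | NULL   
Plan     | Alpha  
Review   | Aurora 
Research | NULL   
Document | Helix  
Refactor | Helix  


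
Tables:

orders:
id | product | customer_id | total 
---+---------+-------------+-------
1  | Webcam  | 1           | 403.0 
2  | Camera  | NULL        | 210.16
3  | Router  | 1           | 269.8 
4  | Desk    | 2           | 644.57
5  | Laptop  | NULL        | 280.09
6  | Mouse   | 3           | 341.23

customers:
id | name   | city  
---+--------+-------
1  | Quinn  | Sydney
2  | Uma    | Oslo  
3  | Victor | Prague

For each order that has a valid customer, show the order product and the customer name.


INNER JOIN keeps only orders rows whose customer_id matches an id in customers. Walk through each order:
  - order 1 (Webcam): customer_id=1 -> matches Quinn
  - order 2 (Camera): customer_id=NULL, no match -> dropped
  - order 3 (Router): customer_id=1 -> matches Quinn
  - order 4 (Desk): customer_id=2 -> matches Uma
  - order 5 (Laptop): customer_id=NULL, no match -> dropped
  - order 6 (Mouse): customer_id=3 -> matches Victor
So 2 of 6 rows are dropped.

SQL:
SELECT a.product, b.name AS customer
FROM orders a
INNER JOIN customers b ON a.customer_id = b.id

Result:
product | customer
--------+---------
Webcam  | Quinn   
Router  | Quinn   
Desk    | Uma     
Mouse   | Victor  


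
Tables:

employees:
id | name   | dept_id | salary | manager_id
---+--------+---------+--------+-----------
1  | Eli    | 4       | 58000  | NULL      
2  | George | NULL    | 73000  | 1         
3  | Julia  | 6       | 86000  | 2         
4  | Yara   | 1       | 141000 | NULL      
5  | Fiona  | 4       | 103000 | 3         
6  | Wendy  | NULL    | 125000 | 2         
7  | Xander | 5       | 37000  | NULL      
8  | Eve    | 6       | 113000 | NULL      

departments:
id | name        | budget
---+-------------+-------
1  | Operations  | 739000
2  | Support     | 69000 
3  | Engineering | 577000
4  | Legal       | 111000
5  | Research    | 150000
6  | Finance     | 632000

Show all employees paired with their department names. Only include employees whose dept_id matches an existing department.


INNER JOIN keeps only employees rows whose dept_id matches an id in departments. Walk through each employee:
  - employee 1 (Eli): dept_id=4 -> matches Legal
  - employee 2 (George): dept_id=NULL, no match -> dropped
  - employee 3 (Julia): dept_id=6 -> matches Finance
  - employee 4 (Yara): dept_id=1 -> matches Operations
  - employee 5 (Fiona): dept_id=4 -> matches Legal
  - employee 6 (Wendy): dept_id=NULL, no match -> dropped
  - employee 7 (Xander): dept_id=5 -> matches Research
  - employee 8 (Eve): dept_id=6 -> matches Finance
So 2 of 8 rows are dropped.

SQL:
SELECT a.name, b.name AS department
FROM employees a
INNER JOIN departments b ON a.dept_id = b.id

Result:
name   | department
-------+-----------
Eli    | Legal     
Julia  | Finance   
Yara   | Operations
Fiona  | Legal     
Xander | Research  
Eve    | Finance   


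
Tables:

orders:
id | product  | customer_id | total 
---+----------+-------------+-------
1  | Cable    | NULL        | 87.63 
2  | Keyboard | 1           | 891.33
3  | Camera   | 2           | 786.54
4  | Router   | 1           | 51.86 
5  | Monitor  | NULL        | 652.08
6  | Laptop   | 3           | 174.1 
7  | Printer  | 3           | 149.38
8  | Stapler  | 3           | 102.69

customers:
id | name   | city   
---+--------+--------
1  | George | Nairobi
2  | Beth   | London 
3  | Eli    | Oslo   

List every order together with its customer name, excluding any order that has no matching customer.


INNER JOIN keeps only orders rows whose customer_id matches an id in customers. Walk through each order:
  - order 1 (Cable): customer_id=NULL, no match -> dropped
  - order 2 (Keyboard): customer_id=1 -> matches George
  - order 3 (Camera): customer_id=2 -> matches Beth
  - order 4 (Router): customer_id=1 -> matches George
  - order 5 (Monitor): customer_id=NULL, no match -> dropped
  - order 6 (Laptop): customer_id=3 -> matches Eli
  - order 7 (Printer): customer_id=3 -> matches Eli
  - order 8 (Stapler): customer_id=3 -> matches Eli
So 2 of 8 rows are dropped.

SQL:
SELECT a.product, b.name AS customer
FROM orders a
INNER JOIN customers b ON a.customer_id = b.id

Result:
product  | customer
---------+---------
Keyboard | George  
Camera   | Beth    
Router   | George  
Laptop   | Eli     
Printer  | Eli     
Stapler  | Eli     


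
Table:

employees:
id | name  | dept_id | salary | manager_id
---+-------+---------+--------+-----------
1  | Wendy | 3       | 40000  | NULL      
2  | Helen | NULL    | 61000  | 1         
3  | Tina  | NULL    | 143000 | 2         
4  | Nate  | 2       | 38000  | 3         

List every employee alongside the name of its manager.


This is a self-join: employees is joined to a second copy of itself, matching each row's manager_id to another row's id. Use LEFT JOIN so rows with manager_id=NULL are kept.
  - employee 1 (Wendy): manager_id=NULL -> NULL
  - employee 2 (Helen): manager_id=1 -> Wendy
  - employee 3 (Tina): manager_id=2 -> Helen
  - employee 4 (Nate): manager_id=3 -> Tina

SQL:
SELECT a.name AS item, b.name AS manager
FROM employees a
LEFT JOIN employees b ON a.manager_id = b.id

Result:
item  | manager
------+--------
Wendy | NULL   
Helen | Wendy  
Tina  | Helen  
Nate  | Tina   


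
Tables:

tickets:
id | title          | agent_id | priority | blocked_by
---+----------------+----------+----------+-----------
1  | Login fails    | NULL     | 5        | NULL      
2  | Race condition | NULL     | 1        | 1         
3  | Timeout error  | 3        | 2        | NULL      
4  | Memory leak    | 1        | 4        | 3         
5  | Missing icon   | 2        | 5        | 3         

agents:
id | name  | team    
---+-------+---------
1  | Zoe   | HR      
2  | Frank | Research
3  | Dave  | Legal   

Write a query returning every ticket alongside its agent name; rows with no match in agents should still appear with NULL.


LEFT JOIN keeps every row from tickets (the left table); where agent_id has no match in agents, the agent columns become NULL. Walk through each ticket:
  - ticket 1 (Login fails): agent_id=NULL, no match -> kept with NULL
  - ticket 2 (Race condition): agent_id=NULL, no match -> kept with NULL
  - ticket 3 (Timeout error): agent_id=3 -> matches Dave
  - ticket 4 (Memory leak): agent_id=1 -> matches Zoe
  - ticket 5 (Missing icon): agent_id=2 -> matches Frank
All 5 rows appear; 2 have NULL agent.

SQL:
SELECT a.title, b.name AS agent
FROM tickets a
LEFT JOIN agents b ON a.agent_id = b.id

Result:
title          | agent
---------------+------
Login fails    | NULL 
Race condition | NULL 
Timeout error  | Dave 
Memory leak    | Zoe  
Missing icon   | Frank


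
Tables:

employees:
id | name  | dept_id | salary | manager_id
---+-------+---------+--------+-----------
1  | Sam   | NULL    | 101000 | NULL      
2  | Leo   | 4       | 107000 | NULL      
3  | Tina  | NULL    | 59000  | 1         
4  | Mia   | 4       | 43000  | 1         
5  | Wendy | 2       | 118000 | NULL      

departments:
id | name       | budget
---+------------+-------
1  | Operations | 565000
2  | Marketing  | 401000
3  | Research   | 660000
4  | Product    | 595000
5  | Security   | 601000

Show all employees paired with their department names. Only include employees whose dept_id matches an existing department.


INNER JOIN keeps only employees rows whose dept_id matches an id in departments. Walk through each employee:
  - employee 1 (Sam): dept_id=NULL, no match -> dropped
  - employee 2 (Leo): dept_id=4 -> matches Product
  - employee 3 (Tina): dept_id=NULL, no match -> dropped
  - employee 4 (Mia): dept_id=4 -> matches Product
  - employee 5 (Wendy): dept_id=2 -> matches Marketing
So 2 of 5 rows are dropped.

SQL:
SELECT a.name, b.name AS department
FROM employees a
INNER JOIN departments b ON a.dept_id = b.id

Result:
name  | department
------+-----------
Leo   | Product   
Mia   | Product   
Wendy | Marketing 


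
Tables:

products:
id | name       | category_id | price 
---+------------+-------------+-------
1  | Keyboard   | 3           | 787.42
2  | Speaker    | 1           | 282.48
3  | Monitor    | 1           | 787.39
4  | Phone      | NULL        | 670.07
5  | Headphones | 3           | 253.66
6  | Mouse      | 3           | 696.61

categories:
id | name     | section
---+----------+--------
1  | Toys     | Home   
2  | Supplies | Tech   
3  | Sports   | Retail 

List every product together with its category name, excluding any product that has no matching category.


INNER JOIN keeps only products rows whose category_id matches an id in categories. Walk through each product:
  - product 1 (Keyboard): category_id=3 -> matches Sports
  - product 2 (Speaker): category_id=1 -> matches Toys
  - product 3 (Monitor): category_id=1 -> matches Toys
  - product 4 (Phone): category_id=NULL, no match -> dropped
  - product 5 (Headphones): category_id=3 -> matches Sports
  - product 6 (Mouse): category_id=3 -> matches Sports
So 1 of 6 rows is dropped.

SQL:
SELECT a.name, b.name AS category
FROM products a
INNER JOIN categories b ON a.category_id = b.id

Result:
name       | category
-----------+---------
Keyboard   | Sports  
Speaker    | Toys    
Monitor    | Toys    
Headphones | Sports  
Mouse      | Sports  


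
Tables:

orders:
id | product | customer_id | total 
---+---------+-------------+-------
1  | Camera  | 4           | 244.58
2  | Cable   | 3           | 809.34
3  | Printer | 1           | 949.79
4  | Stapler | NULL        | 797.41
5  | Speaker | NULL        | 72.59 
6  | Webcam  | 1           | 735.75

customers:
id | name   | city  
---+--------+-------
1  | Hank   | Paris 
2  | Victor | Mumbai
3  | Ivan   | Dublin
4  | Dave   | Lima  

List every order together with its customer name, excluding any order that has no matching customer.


INNER JOIN keeps only orders rows whose customer_id matches an id in customers. Walk through each order:
  - order 1 (Camera): customer_id=4 -> matches Dave
  - order 2 (Cable): customer_id=3 -> matches Ivan
  - order 3 (Printer): customer_id=1 -> matches Hank
  - order 4 (Stapler): customer_id=NULL, no match -> dropped
  - order 5 (Speaker): customer_id=NULL, no match -> dropped
  - order 6 (Webcam): customer_id=1 -> matches Hank
So 2 of 6 rows are dropped.

SQL:
SELECT a.product, b.name AS customer
FROM orders a
INNER JOIN customers b ON a.customer_id = b.id

Result:
product | customer
--------+---------
Camera  | Dave    
Cable   | Ivan    
Printer | Hank    
Webcam  | Hank    


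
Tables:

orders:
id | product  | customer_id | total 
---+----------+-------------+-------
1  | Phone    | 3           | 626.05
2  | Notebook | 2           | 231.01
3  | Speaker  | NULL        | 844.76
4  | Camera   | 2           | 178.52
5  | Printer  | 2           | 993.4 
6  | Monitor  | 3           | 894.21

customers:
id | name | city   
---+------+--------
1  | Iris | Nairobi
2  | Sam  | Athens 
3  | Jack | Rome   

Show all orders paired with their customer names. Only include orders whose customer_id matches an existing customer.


INNER JOIN keeps only orders rows whose customer_id matches an id in customers. Walk through each order:
  - order 1 (Phone): customer_id=3 -> matches Jack
  - order 2 (Notebook): customer_id=2 -> matches Sam
  - order 3 (Speaker): customer_id=NULL, no match -> dropped
  - order 4 (Camera): customer_id=2 -> matches Sam
  - order 5 (Printer): customer_id=2 -> matches Sam
  - order 6 (Monitor): customer_id=3 -> matches Jack
So 1 of 6 rows is dropped.

SQL:
SELECT a.product, b.name AS customer
FROM orders a
INNER JOIN customers b ON a.customer_id = b.id

Result:
product  | customer
---------+---------
Phone    | Jack    
Notebook | Sam     
Camera   | Sam     
Printer  | Sam     
Monitor  | Jack    


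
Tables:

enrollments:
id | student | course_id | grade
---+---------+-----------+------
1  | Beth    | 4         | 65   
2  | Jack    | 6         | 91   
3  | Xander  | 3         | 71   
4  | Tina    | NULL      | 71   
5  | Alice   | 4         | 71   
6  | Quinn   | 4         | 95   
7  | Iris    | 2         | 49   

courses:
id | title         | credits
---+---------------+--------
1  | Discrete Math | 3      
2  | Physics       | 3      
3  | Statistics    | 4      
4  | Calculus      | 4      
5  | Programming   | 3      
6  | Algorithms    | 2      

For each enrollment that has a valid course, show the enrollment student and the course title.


INNER JOIN keeps only enrollments rows whose course_id matches an id in courses. Walk through each enrollment:
  - enrollment 1 (Beth): course_id=4 -> matches Calculus
  - enrollment 2 (Jack): course_id=6 -> matches Algorithms
  - enrollment 3 (Xander): course_id=3 -> matches Statistics
  - enrollment 4 (Tina): course_id=NULL, no match -> dropped
  - enrollment 5 (Alice): course_id=4 -> matches Calculus
  - enrollment 6 (Quinn): course_id=4 -> matches Calculus
  - enrollment 7 (Iris): course_id=2 -> matches Physics
So 1 of 7 rows is dropped.

SQL:
SELECT a.student, b.title AS course
FROM enrollments a
INNER JOIN courses b ON a.course_id = b.id

Result:
student | course    
--------+-----------
Beth    | Calculus  
Jack    | Algorithms
Xander  | Statistics
Alice   | Calculus  
Quinn   | Calculus  
Iris    | Physics   


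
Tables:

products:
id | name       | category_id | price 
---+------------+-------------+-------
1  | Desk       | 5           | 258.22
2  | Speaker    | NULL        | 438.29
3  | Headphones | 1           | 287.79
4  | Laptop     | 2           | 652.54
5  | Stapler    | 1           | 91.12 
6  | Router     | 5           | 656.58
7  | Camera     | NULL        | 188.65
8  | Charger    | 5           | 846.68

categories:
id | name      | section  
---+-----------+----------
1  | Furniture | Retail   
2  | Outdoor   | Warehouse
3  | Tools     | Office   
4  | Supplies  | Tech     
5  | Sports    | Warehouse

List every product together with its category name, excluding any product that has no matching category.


INNER JOIN keeps only products rows whose category_id matches an id in categories. Walk through each product:
  - product 1 (Desk): category_id=5 -> matches Sports
  - product 2 (Speaker): category_id=NULL, no match -> dropped
  - product 3 (Headphones): category_id=1 -> matches Furniture
  - product 4 (Laptop): category_id=2 -> matches Outdoor
  - product 5 (Stapler): category_id=1 -> matches Furniture
  - product 6 (Router): category_id=5 -> matches Sports
  - product 7 (Camera): category_id=NULL, no match -> dropped
  - product 8 (Charger): category_id=5 -> matches Sports
So 2 of 8 rows are dropped.

SQL:
SELECT a.name, b.name AS category
FROM products a
INNER JOIN categories b ON a.category_id = b.id

Result:
name       | category 
-----------+----------
Desk       | Sports   
Headphones | Furniture
Laptop     | Outdoor  
Stapler    | Furniture
Router     | Sports   
Charger    | Sports   


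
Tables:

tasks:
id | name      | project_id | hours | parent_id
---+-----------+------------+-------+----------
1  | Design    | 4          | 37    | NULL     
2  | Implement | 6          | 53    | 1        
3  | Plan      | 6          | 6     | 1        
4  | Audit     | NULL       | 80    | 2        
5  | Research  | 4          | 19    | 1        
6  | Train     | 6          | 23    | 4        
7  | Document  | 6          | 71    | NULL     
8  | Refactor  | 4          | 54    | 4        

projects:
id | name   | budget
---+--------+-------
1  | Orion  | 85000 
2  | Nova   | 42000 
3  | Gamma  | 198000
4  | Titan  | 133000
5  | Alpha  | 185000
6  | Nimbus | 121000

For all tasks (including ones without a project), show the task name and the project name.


LEFT JOIN keeps every row from tasks (the left table); where project_id has no match in projects, the project columns become NULL. Walk through each task:
  - task 1 (Design): project_id=4 -> matches Titan
  - task 2 (Implement): project_id=6 -> matches Nimbus
  - task 3 (Plan): project_id=6 -> matches Nimbus
  - task 4 (Audit): project_id=NULL, no match -> kept with NULL
  - task 5 (Research): project_id=4 -> matches Titan
  - task 6 (Train): project_id=6 -> matches Nimbus
  - task 7 (Document): project_id=6 -> matches Nimbus
  - task 8 (Refactor): project_id=4 -> matches Titan
All 8 rows appear; 1 has NULL project.

SQL:
SELECT a.name, b.name AS project
FROM tasks a
LEFT JOIN projects b ON a.project_id = b.id

Result:
name      | project
----------+--------
Design    | Titan  
Implement | Nimbus 
Plan      | Nimbus 
Audit     | NULL   
Research  | Titan  
Train     | Nimbus 
Document  | Nimbus 
Refactor  | Titan  


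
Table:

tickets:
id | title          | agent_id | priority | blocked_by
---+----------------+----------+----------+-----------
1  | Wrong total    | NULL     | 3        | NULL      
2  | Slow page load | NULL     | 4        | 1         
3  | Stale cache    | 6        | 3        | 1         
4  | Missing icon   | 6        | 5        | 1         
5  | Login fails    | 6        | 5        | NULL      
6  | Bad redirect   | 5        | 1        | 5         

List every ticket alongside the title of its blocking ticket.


This is a self-join: tickets is joined to a second copy of itself, matching each row's blocked_by to another row's id. Use LEFT JOIN so rows with blocked_by=NULL are kept.
  - ticket 1 (Wrong total): blocked_by=NULL -> NULL
  - ticket 2 (Slow page load): blocked_by=1 -> Wrong total
  - ticket 3 (Stale cache): blocked_by=1 -> Wrong total
  - ticket 4 (Missing icon): blocked_by=1 -> Wrong total
  - ticket 5 (Login fails): blocked_by=NULL -> NULL
  - ticket 6 (Bad redirect): blocked_by=5 -> Login fails

SQL:
SELECT a.title AS item, b.title AS blocked_by
FROM tickets a
LEFT JOIN tickets b ON a.blocked_by = b.id

Result:
item           | blocked_by 
---------------+------------
Wrong total    | NULL       
Slow page load | Wrong total
Stale cache    | Wrong total
Missing icon   | Wrong total
Login fails    | NULL       
Bad redirect   | Login fails


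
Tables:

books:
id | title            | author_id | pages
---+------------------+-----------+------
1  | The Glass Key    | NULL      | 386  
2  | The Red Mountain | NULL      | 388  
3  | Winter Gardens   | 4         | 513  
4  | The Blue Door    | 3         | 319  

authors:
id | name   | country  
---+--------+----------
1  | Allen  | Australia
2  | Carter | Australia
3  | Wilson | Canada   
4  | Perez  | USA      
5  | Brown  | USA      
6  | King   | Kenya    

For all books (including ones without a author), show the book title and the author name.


LEFT JOIN keeps every row from books (the left table); where author_id has no match in authors, the author columns become NULL. Walk through each book:
  - book 1 (The Glass Key): author_id=NULL, no match -> kept with NULL
  - book 2 (The Red Mountain): author_id=NULL, no match -> kept with NULL
  - book 3 (Winter Gardens): author_id=4 -> matches Perez
  - book 4 (The Blue Door): author_id=3 -> matches Wilson
All 4 rows appear; 2 have NULL author.

SQL:
SELECT a.title, b.name AS author
FROM books a
LEFT JOIN authors b ON a.author_id = b.id

Result:
title            | author
-----------------+-------
The Glass Key    | NULL  
The Red Mountain | NULL  
Winter Gardens   | Perez 
The Blue Door    | Wilson


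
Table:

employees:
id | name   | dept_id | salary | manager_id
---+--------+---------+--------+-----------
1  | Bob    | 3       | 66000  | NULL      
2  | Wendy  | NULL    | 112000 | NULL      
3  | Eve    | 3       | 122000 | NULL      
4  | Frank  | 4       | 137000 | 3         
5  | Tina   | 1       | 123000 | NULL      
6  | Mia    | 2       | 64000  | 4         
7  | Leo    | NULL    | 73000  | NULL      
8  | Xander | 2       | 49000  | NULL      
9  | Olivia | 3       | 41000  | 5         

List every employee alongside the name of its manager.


This is a self-join: employees is joined to a second copy of itself, matching each row's manager_id to another row's id. Use LEFT JOIN so rows with manager_id=NULL are kept.
  - employee 1 (Bob): manager_id=NULL -> NULL
  - employee 2 (Wendy): manager_id=NULL -> NULL
  - employee 3 (Eve): manager_id=NULL -> NULL
  - employee 4 (Frank): manager_id=3 -> Eve
  - employee 5 (Tina): manager_id=NULL -> NULL
  - employee 6 (Mia): manager_id=4 -> Frank
  - employee 7 (Leo): manager_id=NULL -> NULL
  - employee 8 (Xander): manager_id=NULL -> NULL
  - employee 9 (Olivia): manager_id=5 -> Tina

SQL:
SELECT a.name AS item, b.name AS manager
FROM employees a
LEFT JOIN employees b ON a.manager_id = b.id

Result:
item   | manager
-------+--------
Bob    | NULL   
Wendy  | NULL   
Eve    | NULL   
Frank  | Eve    
Tina   | NULL   
Mia    | Frank  
Leo    | NULL   
Xander | NULL   
Olivia | Tina   


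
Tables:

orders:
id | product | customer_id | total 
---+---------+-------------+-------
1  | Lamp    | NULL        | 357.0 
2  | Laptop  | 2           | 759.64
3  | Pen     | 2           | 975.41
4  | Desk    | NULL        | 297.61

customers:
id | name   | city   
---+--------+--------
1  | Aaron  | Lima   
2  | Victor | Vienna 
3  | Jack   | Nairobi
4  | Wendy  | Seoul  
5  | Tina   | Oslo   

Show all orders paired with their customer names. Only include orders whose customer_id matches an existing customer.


INNER JOIN keeps only orders rows whose customer_id matches an id in customers. Walk through each order:
  - order 1 (Lamp): customer_id=NULL, no match -> dropped
  - order 2 (Laptop): customer_id=2 -> matches Victor
  - order 3 (Pen): customer_id=2 -> matches Victor
  - order 4 (Desk): customer_id=NULL, no match -> dropped
So 2 of 4 rows are dropped.

SQL:
SELECT a.product, b.name AS customer
FROM orders a
INNER JOIN customers b ON a.customer_id = b.id

Result:
product | customer
--------+---------
Laptop  | Victor  
Pen     | Victor  


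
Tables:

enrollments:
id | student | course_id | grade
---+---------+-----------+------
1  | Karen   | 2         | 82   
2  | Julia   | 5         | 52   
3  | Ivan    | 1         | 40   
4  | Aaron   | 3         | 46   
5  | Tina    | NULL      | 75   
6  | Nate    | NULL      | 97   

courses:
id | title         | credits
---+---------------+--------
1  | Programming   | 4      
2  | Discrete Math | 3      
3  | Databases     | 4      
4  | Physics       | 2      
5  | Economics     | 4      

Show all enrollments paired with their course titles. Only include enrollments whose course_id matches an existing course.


INNER JOIN keeps only enrollments rows whose course_id matches an id in courses. Walk through each enrollment:
  - enrollment 1 (Karen): course_id=2 -> matches Discrete Math
  - enrollment 2 (Julia): course_id=5 -> matches Economics
  - enrollment 3 (Ivan): course_id=1 -> matches Programming
  - enrollment 4 (Aaron): course_id=3 -> matches Databases
  - enrollment 5 (Tina): course_id=NULL, no match -> dropped
  - enrollment 6 (Nate): course_id=NULL, no match -> dropped
So 2 of 6 rows are dropped.

SQL:
SELECT a.student, b.title AS course
FROM enrollments a
INNER JOIN courses b ON a.course_id = b.id

Result:
student | course       
--------+--------------
Karen   | Discrete Math
Julia   | Economics    
Ivan    | Programming  
Aaron   | Databases    


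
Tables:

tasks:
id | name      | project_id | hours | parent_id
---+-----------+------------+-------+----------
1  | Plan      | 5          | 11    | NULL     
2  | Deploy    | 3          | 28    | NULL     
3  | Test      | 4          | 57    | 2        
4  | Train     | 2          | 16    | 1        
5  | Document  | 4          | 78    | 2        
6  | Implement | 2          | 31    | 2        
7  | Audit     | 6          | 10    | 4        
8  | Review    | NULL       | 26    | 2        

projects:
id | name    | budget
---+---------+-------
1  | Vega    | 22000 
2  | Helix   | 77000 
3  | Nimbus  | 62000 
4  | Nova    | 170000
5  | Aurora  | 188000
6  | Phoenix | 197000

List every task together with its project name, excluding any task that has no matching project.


INNER JOIN keeps only tasks rows whose project_id matches an id in projects. Walk through each task:
  - task 1 (Plan): project_id=5 -> matches Aurora
  - task 2 (Deploy): project_id=3 -> matches Nimbus
  - task 3 (Test): project_id=4 -> matches Nova
  - task 4 (Train): project_id=2 -> matches Helix
  - task 5 (Document): project_id=4 -> matches Nova
  - task 6 (Implement): project_id=2 -> matches Helix
  - task 7 (Audit): project_id=6 -> matches Phoenix
  - task 8 (Review): project_id=NULL, no match -> dropped
So 1 of 8 rows is dropped.

SQL:
SELECT a.name, b.name AS project
FROM tasks a
INNER JOIN projects b ON a.project_id = b.id

Result:
name      | project
----------+--------
Plan      | Aurora 
Deploy    | Nimbus 
Test      | Nova   
Train     | Helix  
Document  | Nova   
Implement | Helix  
Audit     | Phoenix


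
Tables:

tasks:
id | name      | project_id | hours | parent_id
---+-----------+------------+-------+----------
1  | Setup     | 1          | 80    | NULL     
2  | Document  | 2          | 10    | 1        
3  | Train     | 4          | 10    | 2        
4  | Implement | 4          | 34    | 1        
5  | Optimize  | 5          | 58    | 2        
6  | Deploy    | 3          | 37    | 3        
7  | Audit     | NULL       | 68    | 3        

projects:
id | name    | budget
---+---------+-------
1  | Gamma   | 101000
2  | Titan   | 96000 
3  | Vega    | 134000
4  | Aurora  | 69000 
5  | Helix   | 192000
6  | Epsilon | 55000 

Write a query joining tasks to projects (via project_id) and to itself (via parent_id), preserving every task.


Two LEFT JOINs from the same base table tasks: one to projects via project_id, one to tasks itself via parent_id. Both are LEFT so every task is preserved.
Match against projects:
  - task 1 (Setup): project_id=1 -> matches Gamma
  - task 2 (Document): project_id=2 -> matches Titan
  - task 3 (Train): project_id=4 -> matches Aurora
  - task 4 (Implement): project_id=4 -> matches Aurora
  - task 5 (Optimize): project_id=5 -> matches Helix
  - task 6 (Deploy): project_id=3 -> matches Vega
  - task 7 (Audit): project_id=NULL, no match -> kept with NULL
Match against tasks (self):
  - task 1 (Setup): parent_id=NULL -> NULL
  - task 2 (Document): parent_id=1 -> Setup
  - task 3 (Train): parent_id=2 -> Document
  - task 4 (Implement): parent_id=1 -> Setup
  - task 5 (Optimize): parent_id=2 -> Document
  - task 6 (Deploy): parent_id=3 -> Train
  - task 7 (Audit): parent_id=3 -> Train

SQL:
SELECT a.name, b.name AS project, c.name AS parent
FROM tasks a
LEFT JOIN projects b ON a.project_id = b.id
LEFT JOIN tasks c ON a.parent_id = c.id

Result:
name      | project | parent  
----------+---------+---------
Setup     | Gamma   | NULL    
Document  | Titan   | Setup   
Train     | Aurora  | Document
Implement | Aurora  | Setup   
Optimize  | Helix   | Document
Deploy    | Vega    | Train   
Audit     | NULL    | Train   


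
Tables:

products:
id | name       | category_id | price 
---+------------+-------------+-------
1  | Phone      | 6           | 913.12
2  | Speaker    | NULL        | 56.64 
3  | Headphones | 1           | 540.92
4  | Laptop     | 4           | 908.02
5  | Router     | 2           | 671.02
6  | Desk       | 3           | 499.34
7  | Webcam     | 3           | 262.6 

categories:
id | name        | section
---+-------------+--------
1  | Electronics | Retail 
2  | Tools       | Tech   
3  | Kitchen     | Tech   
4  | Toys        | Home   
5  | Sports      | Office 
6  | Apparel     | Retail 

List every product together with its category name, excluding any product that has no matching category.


INNER JOIN keeps only products rows whose category_id matches an id in categories. Walk through each product:
  - product 1 (Phone): category_id=6 -> matches Apparel
  - product 2 (Speaker): category_id=NULL, no match -> dropped
  - product 3 (Headphones): category_id=1 -> matches Electronics
  - product 4 (Laptop): category_id=4 -> matches Toys
  - product 5 (Router): category_id=2 -> matches Tools
  - product 6 (Desk): category_id=3 -> matches Kitchen
  - product 7 (Webcam): category_id=3 -> matches Kitchen
So 1 of 7 rows is dropped.

SQL:
SELECT a.name, b.name AS category
FROM products a
INNER JOIN categories b ON a.category_id = b.id

Result:
name       | category   
-----------+------------
Phone      | Apparel    
Headphones | Electronics
Laptop     | Toys       
Router     | Tools      
Desk       | Kitchen    
Webcam     | Kitchen    


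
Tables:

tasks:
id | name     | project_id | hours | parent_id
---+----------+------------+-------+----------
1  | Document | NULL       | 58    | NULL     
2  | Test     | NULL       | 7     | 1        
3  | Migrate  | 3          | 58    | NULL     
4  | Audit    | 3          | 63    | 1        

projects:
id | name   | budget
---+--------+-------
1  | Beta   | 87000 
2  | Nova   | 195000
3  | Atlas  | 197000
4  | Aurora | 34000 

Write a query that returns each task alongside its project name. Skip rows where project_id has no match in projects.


INNER JOIN keeps only tasks rows whose project_id matches an id in projects. Walk through each task:
  - task 1 (Document): project_id=NULL, no match -> dropped
  - task 2 (Test): project_id=NULL, no match -> dropped
  - task 3 (Migrate): project_id=3 -> matches Atlas
  - task 4 (Audit): project_id=3 -> matches Atlas
So 2 of 4 rows are dropped.

SQL:
SELECT a.name, b.name AS project
FROM tasks a
INNER JOIN projects b ON a.project_id = b.id

Result:
name    | project
--------+--------
Migrate | Atlas  
Audit   | Atlas  
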